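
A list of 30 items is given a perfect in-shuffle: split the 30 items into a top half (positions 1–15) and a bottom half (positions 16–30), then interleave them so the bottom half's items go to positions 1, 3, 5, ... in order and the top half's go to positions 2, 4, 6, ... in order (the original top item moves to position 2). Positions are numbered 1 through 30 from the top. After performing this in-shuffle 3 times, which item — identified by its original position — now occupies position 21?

22

Work backwards from position 21, undoing one in-shuffle at a time:
21 ← 26 ← 13 ← 22
So the item now at position 21 started at position 22.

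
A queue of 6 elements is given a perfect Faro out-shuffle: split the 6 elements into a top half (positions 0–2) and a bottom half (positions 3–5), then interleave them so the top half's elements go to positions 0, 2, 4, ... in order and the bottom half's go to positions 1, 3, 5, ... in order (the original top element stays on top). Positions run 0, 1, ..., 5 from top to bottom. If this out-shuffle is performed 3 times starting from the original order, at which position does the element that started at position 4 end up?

2

Track the element's position through each out-shuffle:
4 → 3 → 1 → 2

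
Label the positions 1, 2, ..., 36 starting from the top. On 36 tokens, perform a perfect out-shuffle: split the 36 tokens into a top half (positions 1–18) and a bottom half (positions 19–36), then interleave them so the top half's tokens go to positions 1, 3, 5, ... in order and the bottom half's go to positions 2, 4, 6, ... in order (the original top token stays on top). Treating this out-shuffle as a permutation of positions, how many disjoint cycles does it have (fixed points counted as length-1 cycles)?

7

Trace each unvisited position around until it returns:
(1) (2 3 5 9 17 33 ... len 12) (4 7 13 25 14 27 ... len 12) (6 11 21) (8 15 29 22) (16 31 26) (36)
7 cycles in total.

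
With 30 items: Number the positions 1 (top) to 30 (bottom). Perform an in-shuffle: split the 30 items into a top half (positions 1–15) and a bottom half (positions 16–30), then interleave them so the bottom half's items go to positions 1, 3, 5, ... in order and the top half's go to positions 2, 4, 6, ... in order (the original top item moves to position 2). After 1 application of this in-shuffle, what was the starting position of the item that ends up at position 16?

8

Work backwards from position 16, undoing one in-shuffle at a time:
16 ← 8
So the item now at position 16 started at position 8.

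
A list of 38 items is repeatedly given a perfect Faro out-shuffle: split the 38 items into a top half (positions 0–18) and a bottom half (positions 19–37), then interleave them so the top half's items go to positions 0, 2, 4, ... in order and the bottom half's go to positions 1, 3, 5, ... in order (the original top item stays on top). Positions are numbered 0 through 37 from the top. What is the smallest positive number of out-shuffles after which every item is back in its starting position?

The out-shuffle permutes the 38 positions with cycle lengths [1, 1, 36].
Every item is home exactly when every cycle has completed a whole number of laps, i.e. after lcm(1, 36) = 36 out-shuffles.

36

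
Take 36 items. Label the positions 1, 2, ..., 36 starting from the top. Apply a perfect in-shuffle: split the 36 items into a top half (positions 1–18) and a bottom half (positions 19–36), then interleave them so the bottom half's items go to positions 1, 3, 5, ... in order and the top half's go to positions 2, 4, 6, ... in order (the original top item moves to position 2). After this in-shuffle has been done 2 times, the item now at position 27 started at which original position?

Work backwards from position 27, undoing one in-shuffle at a time:
27 ← 32 ← 16
So the item now at position 27 started at position 16.

16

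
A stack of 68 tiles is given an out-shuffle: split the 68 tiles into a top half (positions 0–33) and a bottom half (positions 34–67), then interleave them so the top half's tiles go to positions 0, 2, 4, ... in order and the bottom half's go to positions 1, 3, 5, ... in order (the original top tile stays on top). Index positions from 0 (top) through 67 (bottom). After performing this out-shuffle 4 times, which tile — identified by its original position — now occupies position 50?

45

Work backwards from position 50, undoing one out-shuffle at a time:
50 ← 25 ← 46 ← 23 ← 45
So the tile now at position 50 started at position 45.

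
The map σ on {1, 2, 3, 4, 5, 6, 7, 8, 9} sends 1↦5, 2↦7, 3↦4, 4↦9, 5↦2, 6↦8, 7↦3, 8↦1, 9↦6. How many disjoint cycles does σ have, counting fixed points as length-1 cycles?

1

Cycle decomposition: (1 5 2 7 3 4 9 6 8).
1 cycle.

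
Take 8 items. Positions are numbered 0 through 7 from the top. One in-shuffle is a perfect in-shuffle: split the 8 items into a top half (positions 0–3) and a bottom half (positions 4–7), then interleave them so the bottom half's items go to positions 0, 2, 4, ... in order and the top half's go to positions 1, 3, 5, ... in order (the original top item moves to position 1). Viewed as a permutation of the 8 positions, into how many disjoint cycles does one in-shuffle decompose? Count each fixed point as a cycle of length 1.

Trace each unvisited position around until it returns:
(0 1 3 7 6 4) (2 5)
2 cycles in total.

2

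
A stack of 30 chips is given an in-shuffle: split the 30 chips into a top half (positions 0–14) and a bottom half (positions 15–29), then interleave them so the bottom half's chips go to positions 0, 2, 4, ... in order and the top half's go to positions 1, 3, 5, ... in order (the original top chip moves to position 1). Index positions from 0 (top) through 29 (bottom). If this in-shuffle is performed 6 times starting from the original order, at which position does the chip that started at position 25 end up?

Track the chip's position through each in-shuffle:
25 → 20 → 10 → 21 → 12 → 25 → 20

20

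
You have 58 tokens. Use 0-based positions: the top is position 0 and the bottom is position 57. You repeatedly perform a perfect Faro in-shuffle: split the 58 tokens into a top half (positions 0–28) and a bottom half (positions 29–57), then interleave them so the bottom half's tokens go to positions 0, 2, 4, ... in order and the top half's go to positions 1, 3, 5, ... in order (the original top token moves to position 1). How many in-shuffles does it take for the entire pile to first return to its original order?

The in-shuffle permutes the 58 positions with cycle lengths [58].
Every token is home exactly when every cycle has completed a whole number of laps, i.e. after lcm(58) = 58 in-shuffles.

58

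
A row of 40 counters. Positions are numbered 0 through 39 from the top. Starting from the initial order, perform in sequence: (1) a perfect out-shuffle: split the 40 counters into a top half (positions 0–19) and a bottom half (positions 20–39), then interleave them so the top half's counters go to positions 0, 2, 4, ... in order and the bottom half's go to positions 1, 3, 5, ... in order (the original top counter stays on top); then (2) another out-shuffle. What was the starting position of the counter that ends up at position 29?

17

Undo the operations in reverse order, starting from position 29:
  undo op 2 (out-shuffle, from bottom half): 29 ← 34
  undo op 1 (out-shuffle, from top half): 34 ← 17
So the counter at position 29 came from original position 17.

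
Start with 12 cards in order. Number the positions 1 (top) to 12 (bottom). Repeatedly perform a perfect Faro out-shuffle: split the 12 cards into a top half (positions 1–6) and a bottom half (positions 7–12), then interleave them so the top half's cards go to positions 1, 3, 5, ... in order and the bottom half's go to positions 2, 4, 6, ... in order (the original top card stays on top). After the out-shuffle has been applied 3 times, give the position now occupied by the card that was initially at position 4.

3

Track the card's position through each out-shuffle:
4 → 7 → 2 → 3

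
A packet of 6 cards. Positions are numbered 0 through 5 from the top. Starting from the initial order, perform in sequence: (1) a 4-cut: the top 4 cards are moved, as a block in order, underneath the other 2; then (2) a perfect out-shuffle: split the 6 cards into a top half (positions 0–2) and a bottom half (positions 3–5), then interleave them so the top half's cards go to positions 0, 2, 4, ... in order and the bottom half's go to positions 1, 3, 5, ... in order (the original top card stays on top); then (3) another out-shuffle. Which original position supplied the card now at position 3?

0

Undo the operations in reverse order, starting from position 3:
  undo op 3 (out-shuffle, from bottom half): 3 ← 4
  undo op 2 (out-shuffle, from top half): 4 ← 2
  undo op 1 (cut 4): 2 ← 0
So the card at position 3 came from original position 0.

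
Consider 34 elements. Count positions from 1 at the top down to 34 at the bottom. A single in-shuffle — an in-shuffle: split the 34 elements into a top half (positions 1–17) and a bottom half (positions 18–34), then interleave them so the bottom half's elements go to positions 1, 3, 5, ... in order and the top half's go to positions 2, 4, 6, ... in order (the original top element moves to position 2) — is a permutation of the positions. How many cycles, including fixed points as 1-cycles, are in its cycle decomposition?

5

Trace each unvisited position around until it returns:
(1 2 4 8 16 32 ... len 12) (3 6 12 24 13 26 ... len 12) (5 10 20) (7 14 28 21) (15 30 25)
5 cycles in total.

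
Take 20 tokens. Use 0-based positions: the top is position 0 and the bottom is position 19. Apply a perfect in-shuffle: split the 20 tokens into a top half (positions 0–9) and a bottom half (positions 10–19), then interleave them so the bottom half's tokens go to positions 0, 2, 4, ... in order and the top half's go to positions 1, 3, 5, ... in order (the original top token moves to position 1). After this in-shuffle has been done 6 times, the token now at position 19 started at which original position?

19

Work backwards from position 19, undoing one in-shuffle at a time:
19 ← 9 ← 4 ← 12 ← 16 ← 18 ← 19
So the token now at position 19 started at position 19.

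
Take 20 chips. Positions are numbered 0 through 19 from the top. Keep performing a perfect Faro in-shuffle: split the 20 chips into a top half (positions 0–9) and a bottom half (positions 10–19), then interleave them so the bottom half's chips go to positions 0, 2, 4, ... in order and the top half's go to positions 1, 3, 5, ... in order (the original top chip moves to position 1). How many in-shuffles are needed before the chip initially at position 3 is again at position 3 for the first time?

Follow position 3 under repeated in-shuffles:
3 → 7 → 15 → 10 → 0 → 1 → 3
It first returns after 6 in-shuffles.

6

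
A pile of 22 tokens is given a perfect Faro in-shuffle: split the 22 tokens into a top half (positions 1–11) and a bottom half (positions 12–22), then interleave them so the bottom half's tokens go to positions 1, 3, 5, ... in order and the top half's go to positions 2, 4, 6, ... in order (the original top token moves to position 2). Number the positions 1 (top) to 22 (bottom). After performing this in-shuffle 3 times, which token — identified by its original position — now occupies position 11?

Work backwards from position 11, undoing one in-shuffle at a time:
11 ← 17 ← 20 ← 10
So the token now at position 11 started at position 10.

10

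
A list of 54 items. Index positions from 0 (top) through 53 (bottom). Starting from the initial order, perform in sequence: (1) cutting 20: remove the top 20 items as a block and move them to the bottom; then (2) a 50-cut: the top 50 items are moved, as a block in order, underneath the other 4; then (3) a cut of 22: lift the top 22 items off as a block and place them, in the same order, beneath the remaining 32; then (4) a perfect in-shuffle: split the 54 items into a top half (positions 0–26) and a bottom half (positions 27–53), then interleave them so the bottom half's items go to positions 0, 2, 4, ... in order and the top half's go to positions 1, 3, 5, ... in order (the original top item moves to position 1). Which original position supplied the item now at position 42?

32

Undo the operations in reverse order, starting from position 42:
  undo op 4 (in-shuffle, from bottom half): 42 ← 48
  undo op 3 (cut 22): 48 ← 16
  undo op 2 (cut 50): 16 ← 12
  undo op 1 (cut 20): 12 ← 32
So the item at position 42 came from original position 32.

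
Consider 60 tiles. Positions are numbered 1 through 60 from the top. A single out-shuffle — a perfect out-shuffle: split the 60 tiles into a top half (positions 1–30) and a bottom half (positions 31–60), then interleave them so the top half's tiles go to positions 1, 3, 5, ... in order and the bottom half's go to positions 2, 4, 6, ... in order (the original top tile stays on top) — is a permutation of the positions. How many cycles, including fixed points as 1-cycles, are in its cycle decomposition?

3

Trace each unvisited position around until it returns:
(1) (2 3 5 9 17 33 ... len 58) (60)
3 cycles in total.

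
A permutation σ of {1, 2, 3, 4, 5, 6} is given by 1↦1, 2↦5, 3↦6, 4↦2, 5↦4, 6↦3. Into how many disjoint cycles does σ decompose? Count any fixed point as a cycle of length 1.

3

Cycle decomposition: (1) (2 5 4) (3 6).
3 cycles.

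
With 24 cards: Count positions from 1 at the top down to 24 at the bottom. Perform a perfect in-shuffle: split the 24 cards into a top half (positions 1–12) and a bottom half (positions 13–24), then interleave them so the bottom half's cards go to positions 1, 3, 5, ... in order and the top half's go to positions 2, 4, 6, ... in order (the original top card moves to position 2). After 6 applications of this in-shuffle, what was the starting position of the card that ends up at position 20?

5

Work backwards from position 20, undoing one in-shuffle at a time:
20 ← 10 ← 5 ← 15 ← 20 ← 10 ← 5
So the card now at position 20 started at position 5.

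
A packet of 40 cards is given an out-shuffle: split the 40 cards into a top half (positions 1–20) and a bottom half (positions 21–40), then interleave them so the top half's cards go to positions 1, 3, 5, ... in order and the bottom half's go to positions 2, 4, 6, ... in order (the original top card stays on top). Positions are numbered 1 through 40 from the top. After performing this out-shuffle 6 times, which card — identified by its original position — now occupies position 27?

Work backwards from position 27, undoing one out-shuffle at a time:
27 ← 14 ← 27 ← 14 ← 27 ← 14 ← 27
So the card now at position 27 started at position 27.

27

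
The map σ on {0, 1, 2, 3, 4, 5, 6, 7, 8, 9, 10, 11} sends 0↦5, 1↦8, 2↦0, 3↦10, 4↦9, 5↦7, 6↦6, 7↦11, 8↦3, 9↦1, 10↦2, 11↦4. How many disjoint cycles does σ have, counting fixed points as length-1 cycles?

Cycle decomposition: (0 5 7 11 4 9 1 8 3 10 2) (6).
2 cycles.

2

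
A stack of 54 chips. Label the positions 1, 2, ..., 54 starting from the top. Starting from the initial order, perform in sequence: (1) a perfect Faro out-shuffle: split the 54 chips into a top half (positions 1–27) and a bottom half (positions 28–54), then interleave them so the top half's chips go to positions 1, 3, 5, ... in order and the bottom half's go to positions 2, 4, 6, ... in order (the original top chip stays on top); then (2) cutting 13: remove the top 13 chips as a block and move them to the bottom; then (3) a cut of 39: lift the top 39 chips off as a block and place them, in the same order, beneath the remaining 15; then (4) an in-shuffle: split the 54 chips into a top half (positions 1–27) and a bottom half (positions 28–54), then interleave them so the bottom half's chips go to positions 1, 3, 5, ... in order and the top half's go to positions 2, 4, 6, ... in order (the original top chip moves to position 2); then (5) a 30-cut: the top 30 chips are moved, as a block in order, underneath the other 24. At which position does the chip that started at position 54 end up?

28

Track the chip from position 54 forward through each operation:
  after op 1 (out-shuffle): 54 → 54
  after op 2 (cut 13): 54 → 41
  after op 3 (cut 39): 41 → 2
  after op 4 (in-shuffle): 2 → 4
  after op 5 (cut 30): 4 → 28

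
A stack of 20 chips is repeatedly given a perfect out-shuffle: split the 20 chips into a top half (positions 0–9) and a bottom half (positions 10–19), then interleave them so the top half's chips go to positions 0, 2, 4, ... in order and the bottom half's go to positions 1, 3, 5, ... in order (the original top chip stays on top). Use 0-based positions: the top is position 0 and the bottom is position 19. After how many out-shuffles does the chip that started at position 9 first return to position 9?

18

Follow position 9 under repeated out-shuffles:
9 → 18 → 17 → 15 → 11 → 3 → 6 → 12 → 5 → 10 → 1 → 2 → 4 → 8 → 16 → 13 → 7 → 14 → 9
It first returns after 18 out-shuffles.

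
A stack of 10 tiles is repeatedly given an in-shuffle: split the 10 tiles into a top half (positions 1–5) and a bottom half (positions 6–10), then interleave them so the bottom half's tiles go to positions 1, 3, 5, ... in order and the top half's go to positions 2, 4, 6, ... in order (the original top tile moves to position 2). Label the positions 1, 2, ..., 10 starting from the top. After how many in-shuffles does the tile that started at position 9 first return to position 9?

Follow position 9 under repeated in-shuffles:
9 → 7 → 3 → 6 → 1 → 2 → 4 → 8 → 5 → 10 → 9
It first returns after 10 in-shuffles.

10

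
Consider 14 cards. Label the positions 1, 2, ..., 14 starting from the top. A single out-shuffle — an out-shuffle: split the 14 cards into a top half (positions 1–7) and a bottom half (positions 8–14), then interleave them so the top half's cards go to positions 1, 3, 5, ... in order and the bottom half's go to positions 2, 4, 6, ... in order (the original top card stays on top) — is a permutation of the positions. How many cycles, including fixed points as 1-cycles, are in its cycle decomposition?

Trace each unvisited position around until it returns:
(1) (2 3 5 9 4 7 ... len 12) (14)
3 cycles in total.

3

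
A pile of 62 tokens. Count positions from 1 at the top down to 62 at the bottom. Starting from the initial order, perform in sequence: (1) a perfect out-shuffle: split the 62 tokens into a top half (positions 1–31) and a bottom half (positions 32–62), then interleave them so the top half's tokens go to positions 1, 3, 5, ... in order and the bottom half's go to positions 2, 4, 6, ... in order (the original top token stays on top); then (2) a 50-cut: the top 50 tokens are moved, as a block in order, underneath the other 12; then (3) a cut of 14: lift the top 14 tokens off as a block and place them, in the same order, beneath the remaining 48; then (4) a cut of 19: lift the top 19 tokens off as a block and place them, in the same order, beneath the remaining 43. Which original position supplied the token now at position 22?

Undo the operations in reverse order, starting from position 22:
  undo op 4 (cut 19): 22 ← 41
  undo op 3 (cut 14): 41 ← 55
  undo op 2 (cut 50): 55 ← 43
  undo op 1 (out-shuffle, from top half): 43 ← 22
So the token at position 22 came from original position 22.

22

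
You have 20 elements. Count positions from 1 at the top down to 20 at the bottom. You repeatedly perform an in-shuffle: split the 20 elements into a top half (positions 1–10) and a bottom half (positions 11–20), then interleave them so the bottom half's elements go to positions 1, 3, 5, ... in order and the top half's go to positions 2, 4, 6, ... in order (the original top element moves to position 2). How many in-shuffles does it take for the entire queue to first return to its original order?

The in-shuffle permutes the 20 positions with cycle lengths [2, 3, 3, 6, 6].
Every element is home exactly when every cycle has completed a whole number of laps, i.e. after lcm(2, 3, 6) = 6 in-shuffles.

6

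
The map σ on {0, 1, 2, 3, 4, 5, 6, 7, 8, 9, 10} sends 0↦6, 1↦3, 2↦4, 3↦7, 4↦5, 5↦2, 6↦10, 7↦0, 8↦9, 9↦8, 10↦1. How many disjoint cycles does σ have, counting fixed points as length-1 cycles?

Cycle decomposition: (0 6 10 1 3 7) (2 4 5) (8 9).
3 cycles.

3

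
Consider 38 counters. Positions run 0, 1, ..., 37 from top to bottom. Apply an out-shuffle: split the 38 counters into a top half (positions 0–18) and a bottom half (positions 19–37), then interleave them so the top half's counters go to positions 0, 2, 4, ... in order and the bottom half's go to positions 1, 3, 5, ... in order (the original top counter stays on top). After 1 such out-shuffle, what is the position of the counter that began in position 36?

Track the counter's position through each out-shuffle:
36 → 35

35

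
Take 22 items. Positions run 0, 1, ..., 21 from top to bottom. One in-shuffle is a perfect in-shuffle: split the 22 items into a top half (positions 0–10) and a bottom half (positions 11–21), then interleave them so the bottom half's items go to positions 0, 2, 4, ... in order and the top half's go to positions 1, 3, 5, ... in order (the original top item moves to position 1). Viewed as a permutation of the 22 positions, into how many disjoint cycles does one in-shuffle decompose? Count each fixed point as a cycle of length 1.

2

Trace each unvisited position around until it returns:
(0 1 3 7 15 8 ... len 11) (4 9 19 16 10 21 ... len 11)
2 cycles in total.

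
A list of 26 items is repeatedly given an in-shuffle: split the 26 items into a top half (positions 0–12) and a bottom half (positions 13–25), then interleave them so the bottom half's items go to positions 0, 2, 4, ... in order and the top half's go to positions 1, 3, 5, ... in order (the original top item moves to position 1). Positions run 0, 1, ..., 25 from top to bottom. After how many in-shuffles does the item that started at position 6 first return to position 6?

18

Follow position 6 under repeated in-shuffles:
6 → 13 → 0 → 1 → 3 → 7 → 15 → 4 → 9 → 19 → 12 → 25 → 24 → 22 → 18 → 10 → 21 → 16 → 6
It first returns after 18 in-shuffles.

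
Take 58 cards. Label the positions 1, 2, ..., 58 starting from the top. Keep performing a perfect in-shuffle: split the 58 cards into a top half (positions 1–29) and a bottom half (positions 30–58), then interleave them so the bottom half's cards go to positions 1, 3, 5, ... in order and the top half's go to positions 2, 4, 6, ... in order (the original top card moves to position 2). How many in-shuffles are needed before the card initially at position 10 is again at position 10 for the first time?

58

Follow position 10 under repeated in-shuffles:
10 → 20 → 40 → 21 → 42 → 25 → 50 → 41 → ... → 10 (length 58)
It first returns after 58 in-shuffles.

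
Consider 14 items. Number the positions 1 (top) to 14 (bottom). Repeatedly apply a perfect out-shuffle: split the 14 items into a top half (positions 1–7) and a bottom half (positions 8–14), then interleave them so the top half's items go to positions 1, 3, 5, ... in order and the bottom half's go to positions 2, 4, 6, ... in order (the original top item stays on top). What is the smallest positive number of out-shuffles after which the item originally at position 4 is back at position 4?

Follow position 4 under repeated out-shuffles:
4 → 7 → 13 → 12 → 10 → 6 → 11 → 8 → 2 → 3 → 5 → 9 → 4
It first returns after 12 out-shuffles.

12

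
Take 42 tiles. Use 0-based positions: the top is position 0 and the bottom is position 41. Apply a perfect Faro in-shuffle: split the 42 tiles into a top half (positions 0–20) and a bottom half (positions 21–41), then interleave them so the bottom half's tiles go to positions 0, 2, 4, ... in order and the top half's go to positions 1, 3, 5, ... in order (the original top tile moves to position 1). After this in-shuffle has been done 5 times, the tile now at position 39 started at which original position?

11

Work backwards from position 39, undoing one in-shuffle at a time:
39 ← 19 ← 9 ← 4 ← 23 ← 11
So the tile now at position 39 started at position 11.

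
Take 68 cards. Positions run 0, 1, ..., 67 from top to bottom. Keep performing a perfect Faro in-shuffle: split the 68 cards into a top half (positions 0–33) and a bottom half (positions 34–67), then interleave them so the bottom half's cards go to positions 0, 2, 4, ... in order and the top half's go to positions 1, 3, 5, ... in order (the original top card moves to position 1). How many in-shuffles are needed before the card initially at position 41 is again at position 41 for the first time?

11

Follow position 41 under repeated in-shuffles:
41 → 14 → 29 → 59 → 50 → 32 → 65 → 62 → 56 → 44 → 20 → 41
It first returns after 11 in-shuffles.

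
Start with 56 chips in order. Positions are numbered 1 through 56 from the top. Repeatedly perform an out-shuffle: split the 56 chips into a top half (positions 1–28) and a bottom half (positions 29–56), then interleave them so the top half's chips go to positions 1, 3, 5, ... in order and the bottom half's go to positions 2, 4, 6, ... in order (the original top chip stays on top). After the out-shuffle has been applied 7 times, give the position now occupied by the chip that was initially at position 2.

Track the chip's position through each out-shuffle:
2 → 3 → 5 → 9 → 17 → 33 → 10 → 19

19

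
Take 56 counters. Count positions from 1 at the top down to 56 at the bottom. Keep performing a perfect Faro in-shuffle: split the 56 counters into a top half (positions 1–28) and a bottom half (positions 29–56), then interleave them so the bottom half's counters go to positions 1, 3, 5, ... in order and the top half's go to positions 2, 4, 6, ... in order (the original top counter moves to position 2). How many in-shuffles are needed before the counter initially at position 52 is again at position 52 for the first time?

Follow position 52 under repeated in-shuffles:
52 → 47 → 37 → 17 → 34 → 11 → 22 → 44 → 31 → 5 → 10 → 20 → 40 → 23 → 46 → 35 → 13 → 26 → 52
It first returns after 18 in-shuffles.

18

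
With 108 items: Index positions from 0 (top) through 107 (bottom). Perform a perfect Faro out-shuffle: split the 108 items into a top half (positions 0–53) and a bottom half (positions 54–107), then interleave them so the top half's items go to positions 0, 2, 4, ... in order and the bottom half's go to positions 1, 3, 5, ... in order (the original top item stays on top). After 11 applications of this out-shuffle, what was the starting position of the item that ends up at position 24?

23

Work backwards from position 24, undoing one out-shuffle at a time:
24 ← 12 ← 6 ← 3 ← 55 ← 81 ← 94 ← 47 ← 77 ← 92 ← 46 ← 23
So the item now at position 24 started at position 23.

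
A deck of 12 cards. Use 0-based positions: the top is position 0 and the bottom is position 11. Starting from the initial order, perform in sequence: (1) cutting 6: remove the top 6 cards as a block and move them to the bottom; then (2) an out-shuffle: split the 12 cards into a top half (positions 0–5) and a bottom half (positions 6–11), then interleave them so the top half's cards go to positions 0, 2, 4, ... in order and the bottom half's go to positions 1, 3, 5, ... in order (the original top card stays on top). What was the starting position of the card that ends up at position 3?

1

Undo the operations in reverse order, starting from position 3:
  undo op 2 (out-shuffle, from bottom half): 3 ← 7
  undo op 1 (cut 6): 7 ← 1
So the card at position 3 came from original position 1.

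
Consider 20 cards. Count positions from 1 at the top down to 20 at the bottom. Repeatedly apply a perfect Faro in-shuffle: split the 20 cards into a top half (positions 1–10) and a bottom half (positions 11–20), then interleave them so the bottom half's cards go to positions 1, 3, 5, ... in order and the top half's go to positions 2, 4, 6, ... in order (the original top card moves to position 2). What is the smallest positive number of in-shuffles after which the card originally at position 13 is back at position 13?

Follow position 13 under repeated in-shuffles:
13 → 5 → 10 → 20 → 19 → 17 → 13
It first returns after 6 in-shuffles.

6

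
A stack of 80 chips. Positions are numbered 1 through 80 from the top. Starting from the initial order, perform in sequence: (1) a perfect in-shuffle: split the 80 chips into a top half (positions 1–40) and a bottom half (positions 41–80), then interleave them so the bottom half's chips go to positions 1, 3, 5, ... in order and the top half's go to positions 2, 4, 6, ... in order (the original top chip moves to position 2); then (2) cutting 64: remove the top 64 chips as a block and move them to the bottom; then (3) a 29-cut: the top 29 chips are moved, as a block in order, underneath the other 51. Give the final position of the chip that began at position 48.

Track the chip from position 48 forward through each operation:
  after op 1 (in-shuffle): 48 → 15
  after op 2 (cut 64): 15 → 31
  after op 3 (cut 29): 31 → 2

2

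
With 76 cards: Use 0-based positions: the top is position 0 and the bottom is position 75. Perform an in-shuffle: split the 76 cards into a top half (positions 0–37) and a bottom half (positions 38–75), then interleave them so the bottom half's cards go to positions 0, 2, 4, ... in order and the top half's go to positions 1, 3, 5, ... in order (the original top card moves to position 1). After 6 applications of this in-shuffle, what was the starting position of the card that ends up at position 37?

2

Work backwards from position 37, undoing one in-shuffle at a time:
37 ← 18 ← 47 ← 23 ← 11 ← 5 ← 2
So the card now at position 37 started at position 2.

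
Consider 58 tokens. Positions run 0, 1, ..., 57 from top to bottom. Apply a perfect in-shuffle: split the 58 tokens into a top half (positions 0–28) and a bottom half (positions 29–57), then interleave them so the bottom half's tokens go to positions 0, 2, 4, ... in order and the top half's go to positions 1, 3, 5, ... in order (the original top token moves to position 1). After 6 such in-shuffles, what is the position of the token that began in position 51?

23

Track the token's position through each in-shuffle:
51 → 44 → 30 → 2 → 5 → 11 → 23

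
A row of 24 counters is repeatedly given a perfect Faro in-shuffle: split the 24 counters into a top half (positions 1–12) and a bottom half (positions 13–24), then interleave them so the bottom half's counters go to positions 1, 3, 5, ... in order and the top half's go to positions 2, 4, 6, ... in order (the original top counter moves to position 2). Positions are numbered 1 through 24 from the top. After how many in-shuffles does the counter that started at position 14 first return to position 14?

Follow position 14 under repeated in-shuffles:
14 → 3 → 6 → 12 → 24 → 23 → 21 → 17 → 9 → 18 → 11 → 22 → 19 → 13 → 1 → 2 → 4 → 8 → 16 → 7 → 14
It first returns after 20 in-shuffles.

20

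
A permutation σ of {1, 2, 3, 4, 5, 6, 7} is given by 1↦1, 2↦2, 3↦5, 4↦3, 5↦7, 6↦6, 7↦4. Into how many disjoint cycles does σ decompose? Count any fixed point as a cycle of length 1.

Cycle decomposition: (1) (2) (3 5 7 4) (6).
4 cycles.

4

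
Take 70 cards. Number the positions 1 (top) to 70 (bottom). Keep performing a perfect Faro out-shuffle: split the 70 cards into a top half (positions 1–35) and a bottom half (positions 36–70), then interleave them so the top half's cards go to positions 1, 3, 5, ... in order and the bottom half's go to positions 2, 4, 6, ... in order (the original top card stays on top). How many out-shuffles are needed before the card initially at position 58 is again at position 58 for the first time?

Follow position 58 under repeated out-shuffles:
58 → 46 → 22 → 43 → 16 → 31 → 61 → 52 → 34 → 67 → 64 → 58
It first returns after 11 out-shuffles.

11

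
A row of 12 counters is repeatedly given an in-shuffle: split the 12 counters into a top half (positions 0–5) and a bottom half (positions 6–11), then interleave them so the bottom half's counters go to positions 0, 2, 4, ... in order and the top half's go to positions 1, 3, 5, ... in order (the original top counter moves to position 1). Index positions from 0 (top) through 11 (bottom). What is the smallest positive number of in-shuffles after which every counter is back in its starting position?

12

The in-shuffle permutes the 12 positions with cycle lengths [12].
Every counter is home exactly when every cycle has completed a whole number of laps, i.e. after lcm(12) = 12 in-shuffles.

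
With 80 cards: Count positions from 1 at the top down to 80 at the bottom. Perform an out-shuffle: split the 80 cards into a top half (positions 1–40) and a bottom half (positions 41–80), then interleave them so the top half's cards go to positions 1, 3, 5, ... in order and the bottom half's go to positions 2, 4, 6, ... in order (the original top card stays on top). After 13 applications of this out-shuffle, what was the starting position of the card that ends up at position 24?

Work backwards from position 24, undoing one out-shuffle at a time:
24 ← 52 ← 66 ← 73 ← 37 ← ... ← 56 (13 steps).
So the card now at position 24 started at position 56.

56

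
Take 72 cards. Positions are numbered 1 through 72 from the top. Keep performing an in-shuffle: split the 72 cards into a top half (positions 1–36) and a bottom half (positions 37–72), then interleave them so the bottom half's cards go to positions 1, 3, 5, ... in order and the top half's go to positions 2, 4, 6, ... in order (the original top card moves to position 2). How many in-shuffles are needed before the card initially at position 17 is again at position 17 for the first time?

9

Follow position 17 under repeated in-shuffles:
17 → 34 → 68 → 63 → 53 → 33 → 66 → 59 → 45 → 17
It first returns after 9 in-shuffles.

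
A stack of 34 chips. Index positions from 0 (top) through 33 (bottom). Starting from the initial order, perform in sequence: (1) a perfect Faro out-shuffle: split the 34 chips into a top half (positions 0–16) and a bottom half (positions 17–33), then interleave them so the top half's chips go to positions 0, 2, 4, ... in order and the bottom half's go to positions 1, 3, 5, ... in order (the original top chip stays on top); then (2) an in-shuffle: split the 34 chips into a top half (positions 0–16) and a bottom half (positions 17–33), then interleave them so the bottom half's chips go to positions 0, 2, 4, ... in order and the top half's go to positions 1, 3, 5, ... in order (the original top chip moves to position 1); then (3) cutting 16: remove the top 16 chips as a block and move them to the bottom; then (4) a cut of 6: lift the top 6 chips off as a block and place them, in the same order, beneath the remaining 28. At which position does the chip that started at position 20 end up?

Track the chip from position 20 forward through each operation:
  after op 1 (out-shuffle): 20 → 7
  after op 2 (in-shuffle): 7 → 15
  after op 3 (cut 16): 15 → 33
  after op 4 (cut 6): 33 → 27

27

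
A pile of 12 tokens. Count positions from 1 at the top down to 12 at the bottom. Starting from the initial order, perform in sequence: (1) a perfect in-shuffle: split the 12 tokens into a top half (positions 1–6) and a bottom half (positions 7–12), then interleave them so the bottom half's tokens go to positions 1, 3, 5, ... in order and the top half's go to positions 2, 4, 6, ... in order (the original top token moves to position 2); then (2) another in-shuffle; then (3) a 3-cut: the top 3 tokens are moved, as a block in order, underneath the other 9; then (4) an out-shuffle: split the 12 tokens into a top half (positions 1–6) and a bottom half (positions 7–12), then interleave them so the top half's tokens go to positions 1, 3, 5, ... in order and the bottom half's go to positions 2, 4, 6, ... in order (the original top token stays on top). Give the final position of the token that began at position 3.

Track the token from position 3 forward through each operation:
  after op 1 (in-shuffle): 3 → 6
  after op 2 (in-shuffle): 6 → 12
  after op 3 (cut 3): 12 → 9
  after op 4 (out-shuffle): 9 → 6

6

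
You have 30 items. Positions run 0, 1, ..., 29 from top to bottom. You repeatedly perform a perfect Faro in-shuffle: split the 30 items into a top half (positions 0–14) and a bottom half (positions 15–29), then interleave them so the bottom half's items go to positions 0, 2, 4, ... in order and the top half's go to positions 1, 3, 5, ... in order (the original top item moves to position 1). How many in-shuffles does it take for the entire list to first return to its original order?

5

The in-shuffle permutes the 30 positions with cycle lengths [5, 5, 5, 5, 5, 5].
Every item is home exactly when every cycle has completed a whole number of laps, i.e. after lcm(5) = 5 in-shuffles.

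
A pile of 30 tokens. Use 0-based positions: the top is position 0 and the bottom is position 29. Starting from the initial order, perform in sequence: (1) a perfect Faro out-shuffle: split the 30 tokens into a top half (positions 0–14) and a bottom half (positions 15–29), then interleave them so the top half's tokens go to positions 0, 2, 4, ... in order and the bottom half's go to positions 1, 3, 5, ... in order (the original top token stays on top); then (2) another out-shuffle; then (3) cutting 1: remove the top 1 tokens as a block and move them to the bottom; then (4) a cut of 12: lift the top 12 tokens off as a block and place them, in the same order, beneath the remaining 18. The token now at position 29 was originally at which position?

Undo the operations in reverse order, starting from position 29:
  undo op 4 (cut 12): 29 ← 11
  undo op 3 (cut 1): 11 ← 12
  undo op 2 (out-shuffle, from top half): 12 ← 6
  undo op 1 (out-shuffle, from top half): 6 ← 3
So the token at position 29 came from original position 3.

3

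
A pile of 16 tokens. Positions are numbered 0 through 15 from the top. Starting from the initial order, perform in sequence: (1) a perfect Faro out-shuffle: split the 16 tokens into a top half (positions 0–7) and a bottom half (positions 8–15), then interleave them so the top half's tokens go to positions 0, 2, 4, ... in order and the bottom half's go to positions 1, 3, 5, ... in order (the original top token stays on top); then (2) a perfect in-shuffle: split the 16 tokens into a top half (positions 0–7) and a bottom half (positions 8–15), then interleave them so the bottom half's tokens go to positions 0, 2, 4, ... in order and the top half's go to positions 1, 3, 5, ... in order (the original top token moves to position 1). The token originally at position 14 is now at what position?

10

Track the token from position 14 forward through each operation:
  after op 1 (out-shuffle): 14 → 13
  after op 2 (in-shuffle): 13 → 10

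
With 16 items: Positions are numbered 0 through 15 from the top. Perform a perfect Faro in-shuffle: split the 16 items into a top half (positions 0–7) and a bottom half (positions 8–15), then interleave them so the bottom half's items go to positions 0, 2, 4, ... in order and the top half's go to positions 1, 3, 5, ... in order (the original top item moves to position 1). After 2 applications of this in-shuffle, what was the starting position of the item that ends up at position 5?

Work backwards from position 5, undoing one in-shuffle at a time:
5 ← 2 ← 9
So the item now at position 5 started at position 9.

9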